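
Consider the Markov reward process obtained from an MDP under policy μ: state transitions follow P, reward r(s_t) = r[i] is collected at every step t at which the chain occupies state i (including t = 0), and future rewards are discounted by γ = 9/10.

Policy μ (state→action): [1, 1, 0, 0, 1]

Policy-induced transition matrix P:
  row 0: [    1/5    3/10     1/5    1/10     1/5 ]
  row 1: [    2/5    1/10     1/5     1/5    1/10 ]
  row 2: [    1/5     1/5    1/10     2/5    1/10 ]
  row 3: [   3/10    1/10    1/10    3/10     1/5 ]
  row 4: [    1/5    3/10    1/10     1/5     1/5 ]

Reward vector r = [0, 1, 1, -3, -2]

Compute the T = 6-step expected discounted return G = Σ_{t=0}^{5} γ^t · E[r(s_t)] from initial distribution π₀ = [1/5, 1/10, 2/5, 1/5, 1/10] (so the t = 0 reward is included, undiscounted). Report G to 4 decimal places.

t=0: π = [0.2000, 0.1000, 0.4000, 0.2000, 0.1000], E[r] = -0.3000, γ^t·E[r] = -0.300000, running G = -0.300000
t=1: π = [0.2400, 0.2000, 0.1300, 0.2800, 0.1500], E[r] = -0.8100, γ^t·E[r] = -0.729000, running G = -1.029000
t=2: π = [0.2680, 0.1910, 0.1440, 0.2300, 0.1670], E[r] = -0.6890, γ^t·E[r] = -0.558090, running G = -1.587090
t=3: π = [0.2612, 0.2014, 0.1459, 0.2250, 0.1665], E[r] = -0.6607, γ^t·E[r] = -0.481650, running G = -2.068740
t=4: π = [0.2628, 0.2001, 0.1463, 0.2256, 0.1653], E[r] = -0.6608, γ^t·E[r] = -0.433571, running G = -2.502311
t=5: π = [0.2626, 0.2002, 0.1463, 0.2255, 0.1654], E[r] = -0.6608, γ^t·E[r] = -0.390187, running G = -2.892498

G = -2.8925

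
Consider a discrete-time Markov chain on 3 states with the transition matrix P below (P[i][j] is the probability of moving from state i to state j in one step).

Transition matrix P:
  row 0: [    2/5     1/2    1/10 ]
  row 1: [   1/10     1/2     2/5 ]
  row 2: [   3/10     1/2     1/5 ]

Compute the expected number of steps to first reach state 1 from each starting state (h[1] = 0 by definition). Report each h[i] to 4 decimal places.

h = [2.0000, 0.0000, 2.0000]

First-step conditioning: h[1] = 0; for i ≠ 1, h[i] = 1 + Σ_k P[i][k]·h[k].
  h[0] = 1 + 2/5·h[0] + 1/10·h[2]
  h[2] = 1 + 3/10·h[0] + 1/5·h[2]
Solving the 2×2 linear system over states ≠ 1 gives exactly h = [2, 0, 2] (h[1] = 0 is the target).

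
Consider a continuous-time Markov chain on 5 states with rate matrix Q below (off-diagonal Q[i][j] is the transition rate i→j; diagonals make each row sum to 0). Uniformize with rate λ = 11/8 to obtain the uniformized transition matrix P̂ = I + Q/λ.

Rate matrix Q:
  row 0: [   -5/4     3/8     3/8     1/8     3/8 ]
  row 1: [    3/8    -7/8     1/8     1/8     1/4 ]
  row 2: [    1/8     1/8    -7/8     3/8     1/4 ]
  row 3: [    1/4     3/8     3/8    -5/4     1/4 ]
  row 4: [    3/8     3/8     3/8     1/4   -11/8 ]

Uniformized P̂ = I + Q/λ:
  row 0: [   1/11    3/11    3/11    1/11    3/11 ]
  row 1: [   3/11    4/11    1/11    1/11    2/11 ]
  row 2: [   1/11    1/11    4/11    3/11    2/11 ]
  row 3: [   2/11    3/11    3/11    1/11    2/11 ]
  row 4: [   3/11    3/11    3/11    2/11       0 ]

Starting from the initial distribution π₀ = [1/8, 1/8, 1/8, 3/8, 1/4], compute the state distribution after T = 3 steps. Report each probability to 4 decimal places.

t=0: π = [0.1250, 0.1250, 0.1250, 0.3750, 0.2500]
t=1: π = [0.1932, 0.2614, 0.2614, 0.1364, 0.1477]
t=2: π = [0.1777, 0.2490, 0.2490, 0.1519, 0.1725]
t=3: π = [0.1813, 0.2501, 0.2501, 0.1519, 0.1666]

π = [0.1813, 0.2501, 0.2501, 0.1519, 0.1666]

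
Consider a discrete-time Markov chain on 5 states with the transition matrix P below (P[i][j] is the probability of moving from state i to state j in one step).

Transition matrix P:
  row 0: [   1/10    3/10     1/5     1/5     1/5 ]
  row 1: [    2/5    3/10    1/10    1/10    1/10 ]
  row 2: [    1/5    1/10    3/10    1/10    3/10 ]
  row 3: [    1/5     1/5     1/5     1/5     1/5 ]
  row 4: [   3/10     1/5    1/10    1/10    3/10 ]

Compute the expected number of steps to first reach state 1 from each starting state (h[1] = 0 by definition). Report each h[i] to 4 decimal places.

First-step conditioning: h[1] = 0; for i ≠ 1, h[i] = 1 + Σ_k P[i][k]·h[k].
  h[0] = 1 + 1/10·h[0] + 1/5·h[2] + 1/5·h[3] + 1/5·h[4]
  h[2] = 1 + 1/5·h[0] + 3/10·h[2] + 1/10·h[3] + 3/10·h[4]
  h[3] = 1 + 1/5·h[0] + 1/5·h[2] + 1/5·h[3] + 1/5·h[4]
  h[4] = 1 + 3/10·h[0] + 1/10·h[2] + 1/10·h[3] + 3/10·h[4]
Solving the 4×4 linear system over states ≠ 1 gives exactly h = [2050/453, 0, 2500/453, 2255/453, 735/151] (h[1] = 0 is the target).

h = [4.5254, 0.0000, 5.5188, 4.9779, 4.8675]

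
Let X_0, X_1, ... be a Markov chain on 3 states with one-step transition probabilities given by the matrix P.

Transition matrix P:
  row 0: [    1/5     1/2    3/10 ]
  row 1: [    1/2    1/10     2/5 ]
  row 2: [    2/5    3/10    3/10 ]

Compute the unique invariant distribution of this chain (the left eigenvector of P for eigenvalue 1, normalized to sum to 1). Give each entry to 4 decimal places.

π = [0.3592, 0.3099, 0.3310]

Balance equations π_j = Σ_i π_i·P[i][j]:
  π_0 = 1/5·π_0 + 1/2·π_1 + 2/5·π_2
  π_1 = 1/2·π_0 + 1/10·π_1 + 3/10·π_2
  normalize: π_0 + π_1 + π_2 = 1
Solving the linear system gives exactly π = [51/142, 22/71, 47/142].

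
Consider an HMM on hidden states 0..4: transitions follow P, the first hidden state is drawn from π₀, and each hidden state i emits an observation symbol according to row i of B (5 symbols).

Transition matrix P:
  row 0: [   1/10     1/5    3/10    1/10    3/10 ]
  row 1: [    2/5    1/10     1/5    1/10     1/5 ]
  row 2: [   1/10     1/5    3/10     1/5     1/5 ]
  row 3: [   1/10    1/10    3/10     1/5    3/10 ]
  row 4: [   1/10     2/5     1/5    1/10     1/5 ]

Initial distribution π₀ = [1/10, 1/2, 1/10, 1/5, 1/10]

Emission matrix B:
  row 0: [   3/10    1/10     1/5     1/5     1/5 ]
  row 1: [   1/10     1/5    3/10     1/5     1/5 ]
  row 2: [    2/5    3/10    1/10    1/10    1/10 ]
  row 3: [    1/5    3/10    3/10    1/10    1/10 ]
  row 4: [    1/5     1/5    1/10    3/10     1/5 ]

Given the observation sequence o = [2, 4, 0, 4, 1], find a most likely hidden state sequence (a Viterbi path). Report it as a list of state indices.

path = [1, 0, 2, 4, 1]

t=0: δ = [2.000e-02, 1.500e-01, 1.000e-02, 6.000e-02, 1.000e-02]  (obs o_0=2)
t=1: δ = [1.200e-02, 3.000e-03, 3.000e-03, 1.500e-03, 6.000e-03]  ψ = [1, 1, 1, 1, 1]  (obs o_1=4)
t=2: δ = [3.600e-04, 2.400e-04, 1.440e-03, 2.400e-04, 7.200e-04]  ψ = [0, 0, 0, 0, 0]  (obs o_2=0)
t=3: δ = [2.880e-05, 5.760e-05, 4.320e-05, 2.880e-05, 5.760e-05]  ψ = [2, 2, 2, 2, 2]  (obs o_3=4)
t=4: δ = [2.304e-06, 4.608e-06, 3.888e-06, 2.592e-06, 2.304e-06]  ψ = [1, 4, 2, 2, 1]  (obs o_4=1)
backtrack: best end state = 1; path = [1, 0, 2, 4, 1]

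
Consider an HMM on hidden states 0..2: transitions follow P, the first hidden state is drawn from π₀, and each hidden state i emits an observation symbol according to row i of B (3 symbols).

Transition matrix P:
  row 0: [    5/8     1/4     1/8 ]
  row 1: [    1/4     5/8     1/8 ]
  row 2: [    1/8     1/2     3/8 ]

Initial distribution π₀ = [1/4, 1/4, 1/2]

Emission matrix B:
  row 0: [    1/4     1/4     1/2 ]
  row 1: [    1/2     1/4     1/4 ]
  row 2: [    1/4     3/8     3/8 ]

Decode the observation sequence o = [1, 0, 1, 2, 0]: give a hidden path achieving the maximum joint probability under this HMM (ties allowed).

path = [2, 1, 1, 1, 1]

t=0: δ = [6.250e-02, 6.250e-02, 1.875e-01]  (obs o_0=1)
t=1: δ = [9.766e-03, 4.688e-02, 1.758e-02]  ψ = [0, 2, 2]  (obs o_1=0)
t=2: δ = [2.930e-03, 7.324e-03, 2.472e-03]  ψ = [1, 1, 2]  (obs o_2=1)
t=3: δ = [9.155e-04, 1.144e-03, 3.476e-04]  ψ = [0, 1, 2]  (obs o_3=2)
t=4: δ = [1.431e-04, 3.576e-04, 3.576e-05]  ψ = [0, 1, 1]  (obs o_4=0)
backtrack: best end state = 1; path = [2, 1, 1, 1, 1]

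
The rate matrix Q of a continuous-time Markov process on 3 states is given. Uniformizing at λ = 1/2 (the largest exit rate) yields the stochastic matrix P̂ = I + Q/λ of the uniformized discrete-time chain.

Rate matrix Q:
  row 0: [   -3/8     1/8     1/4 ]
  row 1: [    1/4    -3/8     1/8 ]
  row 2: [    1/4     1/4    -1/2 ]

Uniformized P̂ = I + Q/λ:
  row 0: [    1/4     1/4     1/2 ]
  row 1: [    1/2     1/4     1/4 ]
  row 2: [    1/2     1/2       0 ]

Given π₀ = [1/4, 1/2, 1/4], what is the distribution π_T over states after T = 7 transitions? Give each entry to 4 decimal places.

t=0: π = [0.2500, 0.5000, 0.2500]
t=1: π = [0.4375, 0.3125, 0.2500]
t=2: π = [0.3906, 0.3125, 0.2969]
t=3: π = [0.4023, 0.3242, 0.2734]
t=4: π = [0.3994, 0.3184, 0.2822]
t=5: π = [0.4001, 0.3206, 0.2793]
t=6: π = [0.4000, 0.3198, 0.2802]
t=7: π = [0.4000, 0.3201, 0.2799]

π = [0.4000, 0.3201, 0.2799]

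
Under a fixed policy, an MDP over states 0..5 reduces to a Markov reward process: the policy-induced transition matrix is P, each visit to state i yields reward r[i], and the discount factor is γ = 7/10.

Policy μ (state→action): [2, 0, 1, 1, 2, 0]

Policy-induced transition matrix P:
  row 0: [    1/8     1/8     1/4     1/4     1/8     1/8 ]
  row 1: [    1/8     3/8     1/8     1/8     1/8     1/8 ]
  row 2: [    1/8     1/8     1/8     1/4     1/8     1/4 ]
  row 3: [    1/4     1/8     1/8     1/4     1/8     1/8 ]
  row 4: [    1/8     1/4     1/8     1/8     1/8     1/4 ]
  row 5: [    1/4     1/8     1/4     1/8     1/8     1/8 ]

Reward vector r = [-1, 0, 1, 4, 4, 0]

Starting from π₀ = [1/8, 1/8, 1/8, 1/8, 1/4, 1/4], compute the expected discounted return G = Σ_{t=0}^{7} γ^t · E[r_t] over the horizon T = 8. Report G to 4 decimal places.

G = 4.1462

t=0: π = [0.1250, 0.1250, 0.1250, 0.1250, 0.2500, 0.2500], E[r] = 1.5000, γ^t·E[r] = 1.500000, running G = 1.500000
t=1: π = [0.1719, 0.1875, 0.1719, 0.1719, 0.1250, 0.1719], E[r] = 1.1875, γ^t·E[r] = 0.831250, running G = 2.331250
t=2: π = [0.1680, 0.1875, 0.1680, 0.1895, 0.1250, 0.1621], E[r] = 1.2578, γ^t·E[r] = 0.616328, running G = 2.947578
t=3: π = [0.1689, 0.1875, 0.1663, 0.1907, 0.1250, 0.1616], E[r] = 1.2600, γ^t·E[r] = 0.432183, running G = 3.379761
t=4: π = [0.1690, 0.1875, 0.1663, 0.1907, 0.1250, 0.1614], E[r] = 1.2602, γ^t·E[r] = 0.302580, running G = 3.682341
t=5: π = [0.1690, 0.1875, 0.1663, 0.1908, 0.1250, 0.1614], E[r] = 1.2603, γ^t·E[r] = 0.211824, running G = 3.894165
t=6: π = [0.1690, 0.1875, 0.1663, 0.1908, 0.1250, 0.1614], E[r] = 1.2603, γ^t·E[r] = 0.148276, running G = 4.042441
t=7: π = [0.1690, 0.1875, 0.1663, 0.1908, 0.1250, 0.1614], E[r] = 1.2603, γ^t·E[r] = 0.103793, running G = 4.146235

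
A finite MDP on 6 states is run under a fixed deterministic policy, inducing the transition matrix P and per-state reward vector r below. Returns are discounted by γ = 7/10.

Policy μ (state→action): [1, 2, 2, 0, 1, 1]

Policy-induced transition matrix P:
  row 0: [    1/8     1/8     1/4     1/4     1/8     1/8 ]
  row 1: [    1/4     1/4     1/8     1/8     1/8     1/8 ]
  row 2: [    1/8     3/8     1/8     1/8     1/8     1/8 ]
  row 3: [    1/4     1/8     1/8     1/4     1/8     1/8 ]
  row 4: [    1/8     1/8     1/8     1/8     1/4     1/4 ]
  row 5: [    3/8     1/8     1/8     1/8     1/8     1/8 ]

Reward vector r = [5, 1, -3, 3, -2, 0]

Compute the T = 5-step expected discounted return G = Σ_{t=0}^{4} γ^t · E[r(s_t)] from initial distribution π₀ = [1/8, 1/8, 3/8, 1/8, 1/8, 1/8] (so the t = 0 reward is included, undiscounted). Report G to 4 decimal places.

G = 1.4778

t=0: π = [0.1250, 0.1250, 0.3750, 0.1250, 0.1250, 0.1250], E[r] = -0.2500, γ^t·E[r] = -0.250000, running G = -0.250000
t=1: π = [0.1875, 0.2344, 0.1406, 0.1563, 0.1406, 0.1406], E[r] = 0.9375, γ^t·E[r] = 0.656250, running G = 0.406250
t=2: π = [0.2090, 0.1895, 0.1484, 0.1680, 0.1426, 0.1426], E[r] = 1.0078, γ^t·E[r] = 0.493828, running G = 0.900078
t=3: π = [0.2053, 0.1858, 0.1511, 0.1721, 0.1428, 0.1428], E[r] = 0.9897, γ^t·E[r] = 0.339483, running G = 1.239561
t=4: π = [0.2054, 0.1860, 0.1507, 0.1722, 0.1429, 0.1429], E[r] = 0.9921, γ^t·E[r] = 0.238195, running G = 1.477756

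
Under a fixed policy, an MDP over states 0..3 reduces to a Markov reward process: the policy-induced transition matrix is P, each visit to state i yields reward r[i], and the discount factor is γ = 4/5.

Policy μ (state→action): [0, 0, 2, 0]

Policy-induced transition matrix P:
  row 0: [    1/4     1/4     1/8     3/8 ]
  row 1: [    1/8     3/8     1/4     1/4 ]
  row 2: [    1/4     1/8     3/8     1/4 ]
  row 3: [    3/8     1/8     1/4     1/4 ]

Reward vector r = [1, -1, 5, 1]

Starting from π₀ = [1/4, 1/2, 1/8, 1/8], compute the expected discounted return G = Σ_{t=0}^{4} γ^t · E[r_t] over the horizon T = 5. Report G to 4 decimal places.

t=0: π = [0.2500, 0.5000, 0.1250, 0.1250], E[r] = 0.5000, γ^t·E[r] = 0.500000, running G = 0.500000
t=1: π = [0.2031, 0.2813, 0.2344, 0.2813], E[r] = 1.3750, γ^t·E[r] = 1.100000, running G = 1.600000
t=2: π = [0.2500, 0.2207, 0.2539, 0.2754], E[r] = 1.5742, γ^t·E[r] = 1.007500, running G = 2.607500
t=3: π = [0.2568, 0.2114, 0.2505, 0.2813], E[r] = 1.5791, γ^t·E[r] = 0.808500, running G = 3.416000
t=4: π = [0.2587, 0.2100, 0.2492, 0.2821], E[r] = 1.5769, γ^t·E[r] = 0.645900, running G = 4.061900

G = 4.0619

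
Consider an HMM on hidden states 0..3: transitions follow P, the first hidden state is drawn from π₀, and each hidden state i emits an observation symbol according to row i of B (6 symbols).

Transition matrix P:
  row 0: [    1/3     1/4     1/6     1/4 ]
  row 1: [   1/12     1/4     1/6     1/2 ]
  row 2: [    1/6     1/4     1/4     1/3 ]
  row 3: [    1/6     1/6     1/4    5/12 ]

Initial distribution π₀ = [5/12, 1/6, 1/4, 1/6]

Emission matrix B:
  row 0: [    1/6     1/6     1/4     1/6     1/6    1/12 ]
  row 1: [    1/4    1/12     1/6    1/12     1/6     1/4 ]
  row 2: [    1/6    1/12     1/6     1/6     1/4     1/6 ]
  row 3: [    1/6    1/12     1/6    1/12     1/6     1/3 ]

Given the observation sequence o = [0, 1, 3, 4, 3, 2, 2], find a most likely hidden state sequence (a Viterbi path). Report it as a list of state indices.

t=0: δ = [6.944e-02, 4.167e-02, 4.167e-02, 2.778e-02]  (obs o_0=0)
t=1: δ = [3.858e-03, 1.447e-03, 9.645e-04, 1.736e-03]  ψ = [0, 0, 0, 1]  (obs o_1=1)
t=2: δ = [2.143e-04, 8.038e-05, 1.072e-04, 8.038e-05]  ψ = [0, 0, 0, 0]  (obs o_2=3)
t=3: δ = [1.191e-05, 8.931e-06, 8.931e-06, 8.931e-06]  ψ = [0, 0, 0, 0]  (obs o_3=4)
t=4: δ = [6.615e-07, 2.481e-07, 3.721e-07, 3.721e-07]  ψ = [0, 0, 2, 1]  (obs o_4=3)
t=5: δ = [5.513e-08, 2.756e-08, 1.838e-08, 2.756e-08]  ψ = [0, 0, 0, 0]  (obs o_5=2)
t=6: δ = [4.594e-09, 2.297e-09, 1.531e-09, 2.297e-09]  ψ = [0, 0, 0, 0]  (obs o_6=2)
backtrack: best end state = 0; path = [0, 0, 0, 0, 0, 0, 0]

path = [0, 0, 0, 0, 0, 0, 0]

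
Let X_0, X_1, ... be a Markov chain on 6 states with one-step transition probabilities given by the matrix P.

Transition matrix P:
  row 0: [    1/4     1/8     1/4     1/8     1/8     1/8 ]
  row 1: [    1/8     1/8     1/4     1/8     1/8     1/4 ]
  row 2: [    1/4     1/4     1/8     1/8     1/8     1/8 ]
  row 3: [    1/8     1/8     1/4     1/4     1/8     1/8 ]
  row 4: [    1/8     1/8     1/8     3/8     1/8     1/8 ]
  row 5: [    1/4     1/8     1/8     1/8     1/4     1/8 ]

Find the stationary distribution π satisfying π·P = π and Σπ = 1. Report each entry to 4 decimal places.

π = [0.1906, 0.1488, 0.1904, 0.1837, 0.1429, 0.1436]

Balance equations π_j = Σ_i π_i·P[i][j]:
  π_0 = 1/4·π_0 + 1/8·π_1 + 1/4·π_2 + 1/8·π_3 + 1/8·π_4 + 1/4·π_5
  π_1 = 1/8·π_0 + 1/8·π_1 + 1/4·π_2 + 1/8·π_3 + 1/8·π_4 + 1/8·π_5
  π_2 = 1/4·π_0 + 1/4·π_1 + 1/8·π_2 + 1/4·π_3 + 1/8·π_4 + 1/8·π_5
  π_3 = 1/8·π_0 + 1/8·π_1 + 1/8·π_2 + 1/4·π_3 + 3/8·π_4 + 1/8·π_5
  π_4 = 1/8·π_0 + 1/8·π_1 + 1/8·π_2 + 1/8·π_3 + 1/8·π_4 + 1/4·π_5
  normalize: π_0 + π_1 + π_2 + π_3 + π_4 + π_5 = 1
Solving the linear system gives exactly π = [2053/10773, 229/1539, 293/1539, 1979/10773, 220/1539, 221/1539].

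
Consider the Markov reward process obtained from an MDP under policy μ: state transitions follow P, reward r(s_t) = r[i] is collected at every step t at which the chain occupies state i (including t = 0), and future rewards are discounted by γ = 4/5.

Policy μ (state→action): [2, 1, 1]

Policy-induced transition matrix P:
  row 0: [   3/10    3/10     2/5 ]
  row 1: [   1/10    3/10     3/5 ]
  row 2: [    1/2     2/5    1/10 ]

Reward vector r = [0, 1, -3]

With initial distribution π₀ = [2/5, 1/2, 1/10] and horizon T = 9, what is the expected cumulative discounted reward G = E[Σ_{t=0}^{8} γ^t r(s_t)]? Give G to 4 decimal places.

t=0: π = [0.4000, 0.5000, 0.1000], E[r] = 0.2000, γ^t·E[r] = 0.200000, running G = 0.200000
t=1: π = [0.2200, 0.3100, 0.4700], E[r] = -1.1000, γ^t·E[r] = -0.880000, running G = -0.680000
t=2: π = [0.3320, 0.3470, 0.3210], E[r] = -0.6160, γ^t·E[r] = -0.394240, running G = -1.074240
t=3: π = [0.2948, 0.3321, 0.3731], E[r] = -0.7872, γ^t·E[r] = -0.403046, running G = -1.477286
t=4: π = [0.3082, 0.3373, 0.3545], E[r] = -0.7262, γ^t·E[r] = -0.297435, running G = -1.774722
t=5: π = [0.3034, 0.3354, 0.3611], E[r] = -0.7479, γ^t·E[r] = -0.245071, running G = -2.019792
t=6: π = [0.3051, 0.3361, 0.3588], E[r] = -0.7402, γ^t·E[r] = -0.194027, running G = -2.213819
t=7: π = [0.3045, 0.3359, 0.3596], E[r] = -0.7429, γ^t·E[r] = -0.155800, running G = -2.369619
t=8: π = [0.3047, 0.3360, 0.3593], E[r] = -0.7419, γ^t·E[r] = -0.124475, running G = -2.494094

G = -2.4941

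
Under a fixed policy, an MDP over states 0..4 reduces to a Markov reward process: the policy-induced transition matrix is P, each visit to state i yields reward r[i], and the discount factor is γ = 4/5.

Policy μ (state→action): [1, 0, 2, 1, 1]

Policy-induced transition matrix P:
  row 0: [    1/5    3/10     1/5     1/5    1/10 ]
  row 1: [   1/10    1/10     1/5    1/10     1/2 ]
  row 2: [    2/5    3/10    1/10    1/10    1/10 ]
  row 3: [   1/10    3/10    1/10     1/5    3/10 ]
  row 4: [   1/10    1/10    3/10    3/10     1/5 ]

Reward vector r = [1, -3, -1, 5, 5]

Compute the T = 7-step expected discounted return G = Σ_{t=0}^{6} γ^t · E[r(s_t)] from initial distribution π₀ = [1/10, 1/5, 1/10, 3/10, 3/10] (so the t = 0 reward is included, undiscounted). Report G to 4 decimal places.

G = 7.0260

t=0: π = [0.1000, 0.2000, 0.1000, 0.3000, 0.3000], E[r] = 2.4000, γ^t·E[r] = 2.400000, running G = 2.400000
t=1: π = [0.1400, 0.2000, 0.1900, 0.2000, 0.2700], E[r] = 1.7000, γ^t·E[r] = 1.360000, running G = 3.760000
t=2: π = [0.1710, 0.2060, 0.1880, 0.1880, 0.2470], E[r] = 1.5400, γ^t·E[r] = 0.985600, running G = 4.745600
t=3: π = [0.1735, 0.2094, 0.1871, 0.1853, 0.2447], E[r] = 1.5082, γ^t·E[r] = 0.772198, running G = 5.517798
t=4: π = [0.1735, 0.2092, 0.1872, 0.1848, 0.2453], E[r] = 1.5093, γ^t·E[r] = 0.618193, running G = 6.135991
t=5: π = [0.1735, 0.2091, 0.1873, 0.1849, 0.2452], E[r] = 1.5091, γ^t·E[r] = 0.494515, running G = 6.630506
t=6: π = [0.1735, 0.2091, 0.1873, 0.1849, 0.2451], E[r] = 1.5089, γ^t·E[r] = 0.395540, running G = 7.026047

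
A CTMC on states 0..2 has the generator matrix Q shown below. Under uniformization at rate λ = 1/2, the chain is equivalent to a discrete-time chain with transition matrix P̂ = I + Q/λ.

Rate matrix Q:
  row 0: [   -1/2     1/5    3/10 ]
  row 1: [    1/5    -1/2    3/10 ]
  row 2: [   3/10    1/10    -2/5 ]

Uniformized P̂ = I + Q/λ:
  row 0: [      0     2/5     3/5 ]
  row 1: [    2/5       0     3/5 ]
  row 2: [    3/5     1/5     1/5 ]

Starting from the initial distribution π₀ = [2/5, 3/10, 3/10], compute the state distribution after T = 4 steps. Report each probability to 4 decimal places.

π = [0.3549, 0.2198, 0.4253]

t=0: π = [0.4000, 0.3000, 0.3000]
t=1: π = [0.3000, 0.2200, 0.4800]
t=2: π = [0.3760, 0.2160, 0.4080]
t=3: π = [0.3312, 0.2320, 0.4368]
t=4: π = [0.3549, 0.2198, 0.4253]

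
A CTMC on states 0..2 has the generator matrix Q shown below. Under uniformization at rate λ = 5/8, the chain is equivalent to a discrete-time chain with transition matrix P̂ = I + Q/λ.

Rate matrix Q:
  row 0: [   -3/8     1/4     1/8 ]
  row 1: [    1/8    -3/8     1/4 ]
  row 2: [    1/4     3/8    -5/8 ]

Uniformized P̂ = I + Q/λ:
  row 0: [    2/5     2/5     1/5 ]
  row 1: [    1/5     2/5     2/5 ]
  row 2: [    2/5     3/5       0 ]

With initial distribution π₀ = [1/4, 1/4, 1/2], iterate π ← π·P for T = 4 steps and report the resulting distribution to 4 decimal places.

π = [0.3092, 0.4464, 0.2444]

t=0: π = [0.2500, 0.2500, 0.5000]
t=1: π = [0.3500, 0.5000, 0.1500]
t=2: π = [0.3000, 0.4300, 0.2700]
t=3: π = [0.3140, 0.4540, 0.2320]
t=4: π = [0.3092, 0.4464, 0.2444]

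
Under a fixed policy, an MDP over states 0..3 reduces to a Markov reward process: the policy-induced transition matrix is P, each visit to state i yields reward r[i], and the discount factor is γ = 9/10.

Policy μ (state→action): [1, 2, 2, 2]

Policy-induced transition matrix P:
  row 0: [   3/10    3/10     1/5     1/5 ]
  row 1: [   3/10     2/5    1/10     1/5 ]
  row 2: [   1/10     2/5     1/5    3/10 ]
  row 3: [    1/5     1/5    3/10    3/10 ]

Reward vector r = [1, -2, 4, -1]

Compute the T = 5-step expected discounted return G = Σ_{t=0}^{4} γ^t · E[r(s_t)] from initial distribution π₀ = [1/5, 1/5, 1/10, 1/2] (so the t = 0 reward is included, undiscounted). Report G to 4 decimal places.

t=0: π = [0.2000, 0.2000, 0.1000, 0.5000], E[r] = -0.3000, γ^t·E[r] = -0.300000, running G = -0.300000
t=1: π = [0.2300, 0.2800, 0.2300, 0.2600], E[r] = 0.3300, γ^t·E[r] = 0.297000, running G = -0.003000
t=2: π = [0.2280, 0.3250, 0.1980, 0.2490], E[r] = 0.1210, γ^t·E[r] = 0.098010, running G = 0.095010
t=3: π = [0.2355, 0.3274, 0.1924, 0.2447], E[r] = 0.1056, γ^t·E[r] = 0.076982, running G = 0.171992
t=4: π = [0.2371, 0.3275, 0.1917, 0.2437], E[r] = 0.1052, γ^t·E[r] = 0.069048, running G = 0.241040

G = 0.2410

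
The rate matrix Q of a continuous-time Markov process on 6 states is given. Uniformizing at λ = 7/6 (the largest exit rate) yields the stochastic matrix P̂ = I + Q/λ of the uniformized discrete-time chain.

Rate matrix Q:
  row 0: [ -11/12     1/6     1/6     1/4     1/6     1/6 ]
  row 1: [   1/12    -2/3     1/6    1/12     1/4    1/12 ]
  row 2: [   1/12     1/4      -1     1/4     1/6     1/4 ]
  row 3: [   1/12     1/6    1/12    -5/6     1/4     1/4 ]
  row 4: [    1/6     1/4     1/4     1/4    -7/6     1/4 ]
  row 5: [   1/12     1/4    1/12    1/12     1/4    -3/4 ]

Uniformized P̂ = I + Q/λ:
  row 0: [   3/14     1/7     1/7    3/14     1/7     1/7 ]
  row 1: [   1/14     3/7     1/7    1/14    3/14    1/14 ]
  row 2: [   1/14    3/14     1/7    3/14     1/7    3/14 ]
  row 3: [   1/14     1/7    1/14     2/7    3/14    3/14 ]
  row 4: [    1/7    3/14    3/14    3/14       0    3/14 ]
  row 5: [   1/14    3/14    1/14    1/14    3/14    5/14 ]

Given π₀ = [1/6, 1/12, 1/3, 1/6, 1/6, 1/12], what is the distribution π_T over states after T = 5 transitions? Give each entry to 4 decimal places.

π = [0.0969, 0.2490, 0.1286, 0.1616, 0.1632, 0.2006]

t=0: π = [0.1667, 0.0833, 0.3333, 0.1667, 0.1667, 0.0833]
t=1: π = [0.1071, 0.2083, 0.1369, 0.2024, 0.1429, 0.2024]
t=2: π = [0.0969, 0.2368, 0.1241, 0.1701, 0.1662, 0.2058]
t=3: π = [0.0972, 0.2460, 0.1279, 0.1632, 0.1629, 0.2029]
t=4: π = [0.0969, 0.2484, 0.1283, 0.1618, 0.1633, 0.2012]
t=5: π = [0.0969, 0.2490, 0.1286, 0.1616, 0.1632, 0.2006]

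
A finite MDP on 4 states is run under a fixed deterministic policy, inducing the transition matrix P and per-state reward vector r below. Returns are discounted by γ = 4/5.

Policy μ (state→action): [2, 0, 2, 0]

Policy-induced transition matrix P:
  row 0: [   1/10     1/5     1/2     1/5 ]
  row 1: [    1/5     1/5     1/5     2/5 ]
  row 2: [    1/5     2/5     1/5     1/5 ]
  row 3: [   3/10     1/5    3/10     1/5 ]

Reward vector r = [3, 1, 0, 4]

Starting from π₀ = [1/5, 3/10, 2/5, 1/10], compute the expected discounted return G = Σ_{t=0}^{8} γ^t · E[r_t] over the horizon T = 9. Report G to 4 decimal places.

t=0: π = [0.2000, 0.3000, 0.4000, 0.1000], E[r] = 1.3000, γ^t·E[r] = 1.300000, running G = 1.300000
t=1: π = [0.1900, 0.2800, 0.2700, 0.2600], E[r] = 1.8900, γ^t·E[r] = 1.512000, running G = 2.812000
t=2: π = [0.2070, 0.2540, 0.2830, 0.2560], E[r] = 1.8990, γ^t·E[r] = 1.215360, running G = 4.027360
t=3: π = [0.2049, 0.2566, 0.2877, 0.2508], E[r] = 1.8745, γ^t·E[r] = 0.959744, running G = 4.987104
t=4: π = [0.2046, 0.2575, 0.2866, 0.2513], E[r] = 1.8766, γ^t·E[r] = 0.768651, running G = 5.755755
t=5: π = [0.2047, 0.2573, 0.2865, 0.2515], E[r] = 1.8774, γ^t·E[r] = 0.615174, running G = 6.370929
t=6: π = [0.2047, 0.2573, 0.2866, 0.2515], E[r] = 1.8772, γ^t·E[r] = 0.492097, running G = 6.863026
t=7: π = [0.2047, 0.2573, 0.2866, 0.2515], E[r] = 1.8772, γ^t·E[r] = 0.393674, running G = 7.256700
t=8: π = [0.2047, 0.2573, 0.2865, 0.2515], E[r] = 1.8772, γ^t·E[r] = 0.314941, running G = 7.571641

G = 7.5716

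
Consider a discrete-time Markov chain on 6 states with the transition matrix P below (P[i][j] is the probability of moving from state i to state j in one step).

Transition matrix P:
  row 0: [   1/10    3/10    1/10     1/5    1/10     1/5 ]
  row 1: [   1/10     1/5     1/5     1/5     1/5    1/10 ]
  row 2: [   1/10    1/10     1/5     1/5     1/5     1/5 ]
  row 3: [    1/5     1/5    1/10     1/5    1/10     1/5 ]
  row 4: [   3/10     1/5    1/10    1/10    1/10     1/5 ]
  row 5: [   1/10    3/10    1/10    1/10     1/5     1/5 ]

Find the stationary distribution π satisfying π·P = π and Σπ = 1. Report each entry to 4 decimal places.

π = [0.1473, 0.2190, 0.1354, 0.1669, 0.1533, 0.1781]

Balance equations π_j = Σ_i π_i·P[i][j]:
  π_0 = 1/10·π_0 + 1/10·π_1 + 1/10·π_2 + 1/5·π_3 + 3/10·π_4 + 1/10·π_5
  π_1 = 3/10·π_0 + 1/5·π_1 + 1/10·π_2 + 1/5·π_3 + 1/5·π_4 + 3/10·π_5
  π_2 = 1/10·π_0 + 1/5·π_1 + 1/5·π_2 + 1/10·π_3 + 1/10·π_4 + 1/10·π_5
  π_3 = 1/5·π_0 + 1/5·π_1 + 1/5·π_2 + 1/5·π_3 + 1/10·π_4 + 1/10·π_5
  π_4 = 1/10·π_0 + 1/5·π_1 + 1/5·π_2 + 1/10·π_3 + 1/10·π_4 + 1/5·π_5
  normalize: π_0 + π_1 + π_2 + π_3 + π_4 + π_5 = 1
Solving the linear system gives exactly π = [15015/101909, 22318/101909, 13803/101909, 17005/101909, 15618/101909, 18150/101909].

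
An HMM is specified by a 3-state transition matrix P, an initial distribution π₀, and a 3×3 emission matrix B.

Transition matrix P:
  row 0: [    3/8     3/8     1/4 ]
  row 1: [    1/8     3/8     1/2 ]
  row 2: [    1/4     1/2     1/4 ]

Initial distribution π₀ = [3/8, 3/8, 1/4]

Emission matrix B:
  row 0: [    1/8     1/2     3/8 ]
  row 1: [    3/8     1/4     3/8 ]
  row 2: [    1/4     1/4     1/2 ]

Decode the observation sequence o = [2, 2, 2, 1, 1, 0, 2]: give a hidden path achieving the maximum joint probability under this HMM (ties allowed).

t=0: δ = [1.406e-01, 1.406e-01, 1.250e-01]  (obs o_0=2)
t=1: δ = [1.978e-02, 2.344e-02, 3.516e-02]  ψ = [0, 2, 1]  (obs o_1=2)
t=2: δ = [3.296e-03, 6.592e-03, 5.859e-03]  ψ = [2, 2, 1]  (obs o_2=2)
t=3: δ = [7.324e-04, 7.324e-04, 8.240e-04]  ψ = [2, 2, 1]  (obs o_3=1)
t=4: δ = [1.373e-04, 1.030e-04, 9.155e-05]  ψ = [0, 2, 1]  (obs o_4=1)
t=5: δ = [6.437e-06, 1.931e-05, 1.287e-05]  ψ = [0, 0, 1]  (obs o_5=0)
t=6: δ = [1.207e-06, 2.716e-06, 4.828e-06]  ψ = [2, 1, 1]  (obs o_6=2)
backtrack: best end state = 2; path = [2, 1, 2, 0, 0, 1, 2]

path = [2, 1, 2, 0, 0, 1, 2]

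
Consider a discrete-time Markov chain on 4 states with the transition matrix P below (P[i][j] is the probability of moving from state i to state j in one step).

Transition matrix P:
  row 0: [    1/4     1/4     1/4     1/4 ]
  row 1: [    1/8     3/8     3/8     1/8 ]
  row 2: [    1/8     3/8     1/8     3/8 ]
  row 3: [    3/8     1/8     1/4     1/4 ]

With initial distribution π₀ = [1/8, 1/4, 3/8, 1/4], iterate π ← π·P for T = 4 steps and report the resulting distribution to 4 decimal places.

π = [0.2133, 0.2867, 0.2543, 0.2457]

t=0: π = [0.1250, 0.2500, 0.3750, 0.2500]
t=1: π = [0.2031, 0.2969, 0.2344, 0.2656]
t=2: π = [0.2168, 0.2832, 0.2578, 0.2422]
t=3: π = [0.2126, 0.2874, 0.2532, 0.2468]
t=4: π = [0.2133, 0.2867, 0.2543, 0.2457]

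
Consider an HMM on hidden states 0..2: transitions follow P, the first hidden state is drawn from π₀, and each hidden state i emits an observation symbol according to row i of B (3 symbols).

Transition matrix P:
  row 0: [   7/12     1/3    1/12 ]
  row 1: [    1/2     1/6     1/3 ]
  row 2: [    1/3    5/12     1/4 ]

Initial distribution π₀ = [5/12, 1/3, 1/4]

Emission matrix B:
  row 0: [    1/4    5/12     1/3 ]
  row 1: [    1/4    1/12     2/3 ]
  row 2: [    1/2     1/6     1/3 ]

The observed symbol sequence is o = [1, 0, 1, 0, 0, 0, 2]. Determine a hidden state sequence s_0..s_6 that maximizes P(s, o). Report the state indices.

t=0: δ = [1.736e-01, 2.778e-02, 4.167e-02]  (obs o_0=1)
t=1: δ = [2.532e-02, 1.447e-02, 7.234e-03]  ψ = [0, 0, 0]  (obs o_1=0)
t=2: δ = [6.154e-03, 7.033e-04, 8.038e-04]  ψ = [0, 0, 1]  (obs o_2=1)
t=3: δ = [8.974e-04, 5.128e-04, 2.564e-04]  ψ = [0, 0, 0]  (obs o_3=0)
t=4: δ = [1.309e-04, 7.479e-05, 8.547e-05]  ψ = [0, 0, 1]  (obs o_4=0)
t=5: δ = [1.909e-05, 1.091e-05, 1.246e-05]  ψ = [0, 0, 1]  (obs o_5=0)
t=6: δ = [3.711e-06, 4.241e-06, 1.212e-06]  ψ = [0, 0, 1]  (obs o_6=2)
backtrack: best end state = 1; path = [0, 0, 0, 0, 0, 0, 1]

path = [0, 0, 0, 0, 0, 0, 1]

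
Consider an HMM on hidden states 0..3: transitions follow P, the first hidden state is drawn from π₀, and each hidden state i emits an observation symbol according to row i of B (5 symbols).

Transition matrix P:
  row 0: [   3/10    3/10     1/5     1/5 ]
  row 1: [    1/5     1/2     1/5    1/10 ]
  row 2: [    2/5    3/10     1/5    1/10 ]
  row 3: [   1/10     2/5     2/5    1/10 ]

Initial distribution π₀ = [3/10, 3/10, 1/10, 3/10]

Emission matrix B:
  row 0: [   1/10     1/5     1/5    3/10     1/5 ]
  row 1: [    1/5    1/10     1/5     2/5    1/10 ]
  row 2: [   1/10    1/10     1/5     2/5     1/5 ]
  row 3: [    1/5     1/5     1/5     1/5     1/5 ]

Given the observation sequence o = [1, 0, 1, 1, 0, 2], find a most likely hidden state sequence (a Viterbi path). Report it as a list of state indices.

t=0: δ = [6.000e-02, 3.000e-02, 1.000e-02, 6.000e-02]  (obs o_0=1)
t=1: δ = [1.800e-03, 4.800e-03, 2.400e-03, 2.400e-03]  ψ = [0, 3, 3, 0]  (obs o_1=0)
t=2: δ = [1.920e-04, 2.400e-04, 9.600e-05, 9.600e-05]  ψ = [1, 1, 1, 1]  (obs o_2=1)
t=3: δ = [1.152e-05, 1.200e-05, 4.800e-06, 7.680e-06]  ψ = [0, 1, 1, 0]  (obs o_3=1)
t=4: δ = [3.456e-07, 1.200e-06, 3.072e-07, 4.608e-07]  ψ = [0, 1, 3, 0]  (obs o_4=0)
t=5: δ = [4.800e-08, 1.200e-07, 4.800e-08, 2.400e-08]  ψ = [1, 1, 1, 1]  (obs o_5=2)
backtrack: best end state = 1; path = [3, 1, 1, 1, 1, 1]

path = [3, 1, 1, 1, 1, 1]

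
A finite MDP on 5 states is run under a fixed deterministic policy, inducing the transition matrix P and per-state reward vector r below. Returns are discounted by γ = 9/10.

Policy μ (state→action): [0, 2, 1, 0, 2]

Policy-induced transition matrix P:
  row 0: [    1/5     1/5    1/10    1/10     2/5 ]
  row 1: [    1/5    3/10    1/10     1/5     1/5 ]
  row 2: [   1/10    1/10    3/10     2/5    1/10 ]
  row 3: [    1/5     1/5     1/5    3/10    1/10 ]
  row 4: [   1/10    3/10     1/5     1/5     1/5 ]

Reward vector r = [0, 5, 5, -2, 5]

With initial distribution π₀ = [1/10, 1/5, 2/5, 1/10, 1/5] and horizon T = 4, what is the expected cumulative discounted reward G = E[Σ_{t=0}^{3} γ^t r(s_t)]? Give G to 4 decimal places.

G = 9.6384

t=0: π = [0.1000, 0.2000, 0.4000, 0.1000, 0.2000], E[r] = 3.8000, γ^t·E[r] = 3.800000, running G = 3.800000
t=1: π = [0.1400, 0.2000, 0.2100, 0.2800, 0.1700], E[r] = 2.3400, γ^t·E[r] = 2.106000, running G = 5.906000
t=2: π = [0.1620, 0.2160, 0.1870, 0.2560, 0.1790], E[r] = 2.3980, γ^t·E[r] = 1.942380, running G = 7.848380
t=3: π = [0.1634, 0.2208, 0.1809, 0.2468, 0.1881], E[r] = 2.4554, γ^t·E[r] = 1.789987, running G = 9.638367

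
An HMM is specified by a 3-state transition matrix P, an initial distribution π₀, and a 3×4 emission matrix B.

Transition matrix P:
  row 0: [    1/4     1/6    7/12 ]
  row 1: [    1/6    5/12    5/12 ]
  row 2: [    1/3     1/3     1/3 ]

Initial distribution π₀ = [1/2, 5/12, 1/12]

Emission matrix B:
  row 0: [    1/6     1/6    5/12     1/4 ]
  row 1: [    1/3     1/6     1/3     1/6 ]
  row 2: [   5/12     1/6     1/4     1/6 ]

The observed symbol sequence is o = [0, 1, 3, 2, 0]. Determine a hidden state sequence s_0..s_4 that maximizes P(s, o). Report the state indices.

t=0: δ = [8.333e-02, 1.389e-01, 3.472e-02]  (obs o_0=0)
t=1: δ = [3.858e-03, 9.645e-03, 9.645e-03]  ψ = [1, 1, 1]  (obs o_1=1)
t=2: δ = [8.038e-04, 6.698e-04, 6.698e-04]  ψ = [2, 1, 1]  (obs o_2=3)
t=3: δ = [9.303e-05, 9.303e-05, 1.172e-04]  ψ = [2, 1, 0]  (obs o_3=2)
t=4: δ = [6.512e-06, 1.302e-05, 2.261e-05]  ψ = [2, 2, 0]  (obs o_4=0)
backtrack: best end state = 2; path = [1, 1, 2, 0, 2]

path = [1, 1, 2, 0, 2]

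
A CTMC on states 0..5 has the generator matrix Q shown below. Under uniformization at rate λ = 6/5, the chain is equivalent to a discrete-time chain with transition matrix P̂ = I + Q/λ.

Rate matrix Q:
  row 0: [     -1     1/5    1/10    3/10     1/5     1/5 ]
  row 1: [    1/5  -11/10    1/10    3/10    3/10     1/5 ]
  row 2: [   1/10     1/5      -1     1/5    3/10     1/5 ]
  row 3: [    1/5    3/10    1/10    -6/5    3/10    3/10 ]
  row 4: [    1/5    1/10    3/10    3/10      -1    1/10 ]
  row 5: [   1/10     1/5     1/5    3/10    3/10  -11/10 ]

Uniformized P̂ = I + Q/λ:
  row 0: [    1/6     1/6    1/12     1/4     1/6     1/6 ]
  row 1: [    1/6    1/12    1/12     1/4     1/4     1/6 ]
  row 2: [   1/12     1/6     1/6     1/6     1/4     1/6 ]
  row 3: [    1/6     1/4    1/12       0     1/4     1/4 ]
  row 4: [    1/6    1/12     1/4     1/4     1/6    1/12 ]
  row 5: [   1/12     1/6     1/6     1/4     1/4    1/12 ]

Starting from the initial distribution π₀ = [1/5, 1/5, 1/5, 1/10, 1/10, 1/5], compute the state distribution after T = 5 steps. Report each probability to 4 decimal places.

t=0: π = [0.2000, 0.2000, 0.2000, 0.1000, 0.1000, 0.2000]
t=1: π = [0.1333, 0.1500, 0.1333, 0.2083, 0.2250, 0.1500]
t=2: π = [0.1431, 0.1528, 0.1444, 0.1868, 0.2201, 0.1528]
t=3: π = [0.1419, 0.1512, 0.1448, 0.1913, 0.2197, 0.1512]
t=4: π = [0.1420, 0.1517, 0.1446, 0.1901, 0.2199, 0.1517]
t=5: π = [0.1420, 0.1515, 0.1447, 0.1904, 0.2198, 0.1515]

π = [0.1420, 0.1515, 0.1447, 0.1904, 0.2198, 0.1515]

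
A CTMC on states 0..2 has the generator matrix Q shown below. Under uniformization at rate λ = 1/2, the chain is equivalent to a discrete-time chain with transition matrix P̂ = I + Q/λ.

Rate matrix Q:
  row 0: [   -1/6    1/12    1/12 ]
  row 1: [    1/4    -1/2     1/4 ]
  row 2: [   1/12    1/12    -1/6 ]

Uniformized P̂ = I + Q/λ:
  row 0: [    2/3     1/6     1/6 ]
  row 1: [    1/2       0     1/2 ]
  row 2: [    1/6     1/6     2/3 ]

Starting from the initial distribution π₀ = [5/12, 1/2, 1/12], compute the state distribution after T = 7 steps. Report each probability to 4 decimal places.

t=0: π = [0.4167, 0.5000, 0.0833]
t=1: π = [0.5417, 0.0833, 0.3750]
t=2: π = [0.4653, 0.1528, 0.3819]
t=3: π = [0.4502, 0.1412, 0.4086]
t=4: π = [0.4389, 0.1431, 0.4180]
t=5: π = [0.4338, 0.1428, 0.4234]
t=6: π = [0.4312, 0.1429, 0.4260]
t=7: π = [0.4299, 0.1429, 0.4273]

π = [0.4299, 0.1429, 0.4273]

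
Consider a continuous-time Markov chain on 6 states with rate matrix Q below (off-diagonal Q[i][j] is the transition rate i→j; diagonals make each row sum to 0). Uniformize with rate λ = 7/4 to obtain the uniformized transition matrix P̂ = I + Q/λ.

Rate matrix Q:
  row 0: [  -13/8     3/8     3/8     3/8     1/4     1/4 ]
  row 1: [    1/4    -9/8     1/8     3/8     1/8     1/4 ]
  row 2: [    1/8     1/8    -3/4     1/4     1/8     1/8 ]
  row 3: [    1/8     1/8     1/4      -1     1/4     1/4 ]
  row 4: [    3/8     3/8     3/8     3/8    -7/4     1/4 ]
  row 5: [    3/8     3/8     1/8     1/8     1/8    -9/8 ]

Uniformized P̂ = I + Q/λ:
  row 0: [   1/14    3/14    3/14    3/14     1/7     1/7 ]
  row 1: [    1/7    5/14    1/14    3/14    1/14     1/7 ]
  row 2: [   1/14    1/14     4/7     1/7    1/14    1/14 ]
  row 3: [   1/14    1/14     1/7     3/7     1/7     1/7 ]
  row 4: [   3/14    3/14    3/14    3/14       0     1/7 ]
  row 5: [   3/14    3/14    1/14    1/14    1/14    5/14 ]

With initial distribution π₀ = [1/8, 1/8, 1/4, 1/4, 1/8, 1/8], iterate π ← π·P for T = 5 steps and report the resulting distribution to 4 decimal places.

t=0: π = [0.1250, 0.1250, 0.2500, 0.2500, 0.1250, 0.1250]
t=1: π = [0.1161, 0.1607, 0.2500, 0.2321, 0.0893, 0.1518]
t=2: π = [0.1173, 0.1684, 0.2423, 0.2245, 0.0899, 0.1575]
t=3: π = [0.1188, 0.1716, 0.2382, 0.2226, 0.0894, 0.1593]
t=4: π = [0.1192, 0.1730, 0.2362, 0.2222, 0.0894, 0.1600]
t=5: π = [0.1194, 0.1735, 0.2352, 0.2222, 0.0894, 0.1603]

π = [0.1194, 0.1735, 0.2352, 0.2222, 0.0894, 0.1603]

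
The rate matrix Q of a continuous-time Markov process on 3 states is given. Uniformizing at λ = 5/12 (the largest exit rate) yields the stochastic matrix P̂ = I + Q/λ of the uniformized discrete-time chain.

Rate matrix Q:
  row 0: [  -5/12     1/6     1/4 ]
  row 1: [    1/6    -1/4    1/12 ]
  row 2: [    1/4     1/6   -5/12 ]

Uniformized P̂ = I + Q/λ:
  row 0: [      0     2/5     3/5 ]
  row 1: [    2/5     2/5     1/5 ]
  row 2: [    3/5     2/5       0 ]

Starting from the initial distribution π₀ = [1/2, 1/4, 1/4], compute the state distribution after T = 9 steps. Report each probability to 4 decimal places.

π = [0.3237, 0.4000, 0.2763]

t=0: π = [0.5000, 0.2500, 0.2500]
t=1: π = [0.2500, 0.4000, 0.3500]
t=2: π = [0.3700, 0.4000, 0.2300]
t=3: π = [0.2980, 0.4000, 0.3020]
t=4: π = [0.3412, 0.4000, 0.2588]
t=5: π = [0.3153, 0.4000, 0.2847]
t=6: π = [0.3308, 0.4000, 0.2692]
t=7: π = [0.3215, 0.4000, 0.2785]
t=8: π = [0.3271, 0.4000, 0.2729]
t=9: π = [0.3237, 0.4000, 0.2763]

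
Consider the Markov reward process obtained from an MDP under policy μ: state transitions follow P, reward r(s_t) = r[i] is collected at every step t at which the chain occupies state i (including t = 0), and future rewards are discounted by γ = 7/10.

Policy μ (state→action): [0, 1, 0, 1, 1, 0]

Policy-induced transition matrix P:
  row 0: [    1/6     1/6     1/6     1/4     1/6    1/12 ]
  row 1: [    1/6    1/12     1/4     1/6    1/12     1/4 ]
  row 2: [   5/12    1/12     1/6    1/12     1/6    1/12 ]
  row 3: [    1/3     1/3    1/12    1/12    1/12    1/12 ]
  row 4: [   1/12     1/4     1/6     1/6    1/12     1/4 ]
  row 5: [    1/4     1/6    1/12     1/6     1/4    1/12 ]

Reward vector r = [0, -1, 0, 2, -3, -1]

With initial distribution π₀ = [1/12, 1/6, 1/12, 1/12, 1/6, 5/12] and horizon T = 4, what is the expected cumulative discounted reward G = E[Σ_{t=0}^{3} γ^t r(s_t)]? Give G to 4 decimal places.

G = -1.6036

t=0: π = [0.0833, 0.1667, 0.0833, 0.0833, 0.1667, 0.4167], E[r] = -0.9167, γ^t·E[r] = -0.916667, running G = -0.916667
t=1: π = [0.2222, 0.1736, 0.1389, 0.1597, 0.1667, 0.1389], E[r] = -0.4931, γ^t·E[r] = -0.345139, running G = -1.261806
t=2: π = [0.2257, 0.1811, 0.1563, 0.1603, 0.1366, 0.1400], E[r] = -0.4103, γ^t·E[r] = -0.201047, running G = -1.462853
t=3: π = [0.2327, 0.1766, 0.1567, 0.1591, 0.1385, 0.1363], E[r] = -0.4103, γ^t·E[r] = -0.140717, running G = -1.603570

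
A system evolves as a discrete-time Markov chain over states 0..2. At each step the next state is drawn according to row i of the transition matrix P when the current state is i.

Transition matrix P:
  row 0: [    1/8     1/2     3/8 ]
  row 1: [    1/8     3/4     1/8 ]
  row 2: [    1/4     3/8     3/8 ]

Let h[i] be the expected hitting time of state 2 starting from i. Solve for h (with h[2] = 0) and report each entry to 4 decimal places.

First-step conditioning: h[2] = 0; for i ≠ 2, h[i] = 1 + Σ_k P[i][k]·h[k].
  h[0] = 1 + 1/8·h[0] + 1/2·h[1]
  h[1] = 1 + 1/8·h[0] + 3/4·h[1]
Solving the 2×2 linear system over states ≠ 2 gives exactly h = [24/5, 32/5, 0] (h[2] = 0 is the target).

h = [4.8000, 6.4000, 0.0000]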